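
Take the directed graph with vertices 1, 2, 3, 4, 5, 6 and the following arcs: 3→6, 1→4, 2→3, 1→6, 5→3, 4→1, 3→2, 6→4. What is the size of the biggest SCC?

{1, 4, 6} are all mutually reachable — one SCC of size 3.
{2, 3} are all mutually reachable — one SCC of size 2.
{5} is an SCC by itself.
The largest has 3 vertices.

3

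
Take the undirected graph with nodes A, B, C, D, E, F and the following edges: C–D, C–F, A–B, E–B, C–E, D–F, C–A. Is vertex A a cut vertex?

No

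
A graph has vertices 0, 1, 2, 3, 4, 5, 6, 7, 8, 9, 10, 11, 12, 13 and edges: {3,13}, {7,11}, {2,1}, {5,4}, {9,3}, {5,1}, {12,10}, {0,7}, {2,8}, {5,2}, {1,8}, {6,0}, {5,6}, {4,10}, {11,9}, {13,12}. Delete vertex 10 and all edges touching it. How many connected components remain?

1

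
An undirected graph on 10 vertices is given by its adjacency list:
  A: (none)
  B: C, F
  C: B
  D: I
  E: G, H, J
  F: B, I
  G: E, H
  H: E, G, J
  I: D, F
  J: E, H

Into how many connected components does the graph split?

3

A is isolated — a component by itself.
Starting from E we can reach E, G, H, J. That is one component of size 4.
Starting from B we can reach B, C, D, F, I. That is one component of size 5.
Total: 3 components.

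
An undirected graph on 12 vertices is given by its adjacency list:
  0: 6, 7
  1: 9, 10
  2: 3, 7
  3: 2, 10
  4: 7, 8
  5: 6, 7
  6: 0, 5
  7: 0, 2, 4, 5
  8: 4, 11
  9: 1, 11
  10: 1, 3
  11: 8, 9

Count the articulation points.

Removing 7 increases the component count from 1 to 2, so 7 is a cut vertex.
By contrast removing 5 leaves 1 component; it is not a cut vertex. No other vertex is a cut vertex either.

1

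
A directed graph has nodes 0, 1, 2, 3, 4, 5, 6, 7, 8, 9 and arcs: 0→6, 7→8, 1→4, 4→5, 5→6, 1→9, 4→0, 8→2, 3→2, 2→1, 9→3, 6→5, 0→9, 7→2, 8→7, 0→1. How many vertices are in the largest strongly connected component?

6

{0, 1, 2, 3, 4, 9} are all mutually reachable — one SCC of size 6.
{7, 8} are all mutually reachable — one SCC of size 2.
{5, 6} are all mutually reachable — one SCC of size 2.
The largest has 6 vertices.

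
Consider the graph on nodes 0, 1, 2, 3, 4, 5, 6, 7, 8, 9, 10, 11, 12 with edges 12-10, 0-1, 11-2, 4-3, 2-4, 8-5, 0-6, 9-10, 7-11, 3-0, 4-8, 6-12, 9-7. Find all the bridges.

The edges on the cycle 9-7-11-2-4-3-0-6-12-10-9 are not bridges since each lies on that cycle.
But removing 1-0 disconnects 1 from 0; removing 8-4 disconnects 8 from 4; removing 8-5 disconnects 8 from 5 — these are bridges.

0-1, 4-8, 5-8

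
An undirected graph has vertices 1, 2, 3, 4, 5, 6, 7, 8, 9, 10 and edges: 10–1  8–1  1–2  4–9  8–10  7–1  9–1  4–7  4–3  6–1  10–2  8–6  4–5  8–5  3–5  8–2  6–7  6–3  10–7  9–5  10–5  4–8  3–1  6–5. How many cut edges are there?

0

The edges on the cycle 4-9-5-10-8-4 are not bridges since each lies on that cycle.
Every edge lies on some cycle, so there are no bridges.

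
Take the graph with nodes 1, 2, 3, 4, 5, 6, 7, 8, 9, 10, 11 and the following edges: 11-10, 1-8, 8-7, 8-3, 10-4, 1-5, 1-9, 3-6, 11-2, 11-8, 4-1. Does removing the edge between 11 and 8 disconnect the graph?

After removing 11-8, the path 11-10-4-1-8 still connects them, so the edge is not a bridge.

No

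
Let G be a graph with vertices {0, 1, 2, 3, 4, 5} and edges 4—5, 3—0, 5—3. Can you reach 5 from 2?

No

The component containing 2 is {2}, and 5 is not in it.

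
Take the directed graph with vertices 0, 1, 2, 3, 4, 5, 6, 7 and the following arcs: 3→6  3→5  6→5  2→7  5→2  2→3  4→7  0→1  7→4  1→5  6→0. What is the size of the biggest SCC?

6

{0, 1, 2, 3, 5, 6} are all mutually reachable — one SCC of size 6.
{4, 7} are all mutually reachable — one SCC of size 2.
The largest has 6 vertices.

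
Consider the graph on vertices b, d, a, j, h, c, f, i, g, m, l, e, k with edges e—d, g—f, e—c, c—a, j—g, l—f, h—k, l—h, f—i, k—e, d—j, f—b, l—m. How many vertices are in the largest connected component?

Starting from a we can reach a, b, c, d, e, f, g, h, i, j, k, l, m. That is one component of size 13.
The largest has 13 vertices.

13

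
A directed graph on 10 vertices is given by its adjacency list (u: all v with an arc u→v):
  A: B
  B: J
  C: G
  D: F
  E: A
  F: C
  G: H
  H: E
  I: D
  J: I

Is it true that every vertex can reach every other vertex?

From A we can reach every vertex (A, B, C, D, E, F, G, H, I, J), and every vertex can reach A (A, B, C, D, E, F, G, H, I, J). So the whole graph is one strongly connected component.

Yes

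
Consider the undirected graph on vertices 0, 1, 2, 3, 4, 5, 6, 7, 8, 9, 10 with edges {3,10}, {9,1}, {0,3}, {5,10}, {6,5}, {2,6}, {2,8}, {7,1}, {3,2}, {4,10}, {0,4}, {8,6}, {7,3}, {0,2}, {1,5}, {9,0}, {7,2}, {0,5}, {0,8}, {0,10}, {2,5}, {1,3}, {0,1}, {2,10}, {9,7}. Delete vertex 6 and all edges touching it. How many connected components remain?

1

With 6 gone, the remaining components are: {0, 1, 2, 3, 4, 5, 7, 8, 9, 10}.
That is 1 component.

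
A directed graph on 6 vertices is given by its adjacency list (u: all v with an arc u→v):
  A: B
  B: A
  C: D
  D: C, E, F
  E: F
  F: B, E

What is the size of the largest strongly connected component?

{E, F} are all mutually reachable — one SCC of size 2.
{C, D} are all mutually reachable — one SCC of size 2.
{A, B} are all mutually reachable — one SCC of size 2.
The largest has 2 vertices.

2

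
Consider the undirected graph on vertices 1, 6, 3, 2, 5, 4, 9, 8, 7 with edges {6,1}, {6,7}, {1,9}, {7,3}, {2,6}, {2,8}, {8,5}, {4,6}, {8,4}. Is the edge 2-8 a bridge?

No

After removing 2-8, the path 2-6-4-8 still connects them, so the edge is not a bridge.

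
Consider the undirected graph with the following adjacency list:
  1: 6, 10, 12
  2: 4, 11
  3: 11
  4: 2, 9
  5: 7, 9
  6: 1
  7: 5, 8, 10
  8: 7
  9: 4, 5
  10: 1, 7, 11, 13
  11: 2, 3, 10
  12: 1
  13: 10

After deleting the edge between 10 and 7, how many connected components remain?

10 and 7 are still connected via 10-11-2-4-9-5-7, so the component count stays at 1.

1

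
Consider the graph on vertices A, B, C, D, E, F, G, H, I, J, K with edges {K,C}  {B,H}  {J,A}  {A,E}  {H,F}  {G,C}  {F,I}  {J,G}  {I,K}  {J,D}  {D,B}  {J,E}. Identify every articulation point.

Removing J increases the component count from 1 to 2, so J is a cut vertex.
By contrast removing G leaves 1 component; it is not a cut vertex. No other vertex is a cut vertex either.

J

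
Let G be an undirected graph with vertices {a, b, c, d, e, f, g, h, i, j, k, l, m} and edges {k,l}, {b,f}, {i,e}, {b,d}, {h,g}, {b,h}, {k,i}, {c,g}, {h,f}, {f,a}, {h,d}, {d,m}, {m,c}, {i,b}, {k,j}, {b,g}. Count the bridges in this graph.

6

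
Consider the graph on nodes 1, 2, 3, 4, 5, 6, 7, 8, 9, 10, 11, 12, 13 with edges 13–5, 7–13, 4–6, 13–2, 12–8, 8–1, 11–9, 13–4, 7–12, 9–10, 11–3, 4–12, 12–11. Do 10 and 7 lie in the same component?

From 10 we can reach 1, 2, 3, 4, 5, 6, 7, 8, 9, 10, 11, 12, 13, which includes 7.

Yes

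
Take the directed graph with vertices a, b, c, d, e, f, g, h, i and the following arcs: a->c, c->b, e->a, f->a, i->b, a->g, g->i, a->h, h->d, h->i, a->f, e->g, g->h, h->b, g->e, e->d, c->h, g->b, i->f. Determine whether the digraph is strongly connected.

There is no directed path from d to i, so the graph is not strongly connected.

No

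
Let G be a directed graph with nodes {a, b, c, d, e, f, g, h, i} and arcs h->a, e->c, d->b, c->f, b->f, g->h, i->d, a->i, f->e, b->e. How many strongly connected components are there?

{c, e, f} are all mutually reachable — one SCC of size 3.
{a} is an SCC by itself.
{g} is an SCC by itself.
{d} is an SCC by itself.
{h} is an SCC by itself.
(and 2 more singleton SCCs)
That gives 7 strongly connected components.

7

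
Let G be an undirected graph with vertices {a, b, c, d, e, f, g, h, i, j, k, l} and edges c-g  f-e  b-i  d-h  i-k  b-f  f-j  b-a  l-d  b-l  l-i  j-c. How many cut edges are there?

9

The edges on the cycle b-l-i-b are not bridges since each lies on that cycle.
But removing d-h disconnects d from h; removing b-f disconnects b from f; removing c-g disconnects c from g; removing f-j disconnects f from j — these are bridges.
In total 9 edges are bridges.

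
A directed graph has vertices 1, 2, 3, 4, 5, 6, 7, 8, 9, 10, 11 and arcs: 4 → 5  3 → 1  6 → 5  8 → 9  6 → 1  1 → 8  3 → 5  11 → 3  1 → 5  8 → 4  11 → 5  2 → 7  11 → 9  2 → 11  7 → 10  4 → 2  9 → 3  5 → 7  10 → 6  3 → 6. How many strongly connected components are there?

1

{1, 2, 3, 4, 5, 6, 7, 8, 9, 10, 11} are all mutually reachable — one SCC of size 11.
That gives 1 strongly connected component.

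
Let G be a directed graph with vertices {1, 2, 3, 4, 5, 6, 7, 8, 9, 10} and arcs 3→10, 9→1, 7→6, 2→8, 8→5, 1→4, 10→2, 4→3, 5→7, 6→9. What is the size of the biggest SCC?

10

{1, 2, 3, 4, 5, 6, 7, 8, 9, 10} are all mutually reachable — one SCC of size 10.
The largest has 10 vertices.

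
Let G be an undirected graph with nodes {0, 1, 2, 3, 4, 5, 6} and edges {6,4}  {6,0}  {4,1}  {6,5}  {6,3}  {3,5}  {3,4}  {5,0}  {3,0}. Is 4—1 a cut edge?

Yes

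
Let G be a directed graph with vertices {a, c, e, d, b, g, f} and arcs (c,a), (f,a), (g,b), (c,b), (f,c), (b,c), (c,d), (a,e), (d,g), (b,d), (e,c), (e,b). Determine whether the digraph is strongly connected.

There is no directed path from a to f, so the graph is not strongly connected.

No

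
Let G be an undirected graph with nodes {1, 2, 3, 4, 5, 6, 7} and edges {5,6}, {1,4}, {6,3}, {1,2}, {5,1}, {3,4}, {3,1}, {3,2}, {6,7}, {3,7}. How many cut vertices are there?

Removing 1, for instance, still leaves 1 component. No single vertex removal increases the component count — the graph has no articulation points.

0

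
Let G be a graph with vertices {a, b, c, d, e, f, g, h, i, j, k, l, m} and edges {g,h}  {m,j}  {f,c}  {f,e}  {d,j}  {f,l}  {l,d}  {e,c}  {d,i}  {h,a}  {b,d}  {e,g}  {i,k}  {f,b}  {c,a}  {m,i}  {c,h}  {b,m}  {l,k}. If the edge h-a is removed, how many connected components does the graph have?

h and a are still connected via h-c-a, so the component count stays at 1.

1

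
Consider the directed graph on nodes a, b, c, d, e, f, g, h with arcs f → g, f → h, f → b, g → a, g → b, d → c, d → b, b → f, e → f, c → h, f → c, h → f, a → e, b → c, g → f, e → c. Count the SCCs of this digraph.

2

{a, b, c, e, f, g, h} are all mutually reachable — one SCC of size 7.
{d} is an SCC by itself.
That gives 2 strongly connected components.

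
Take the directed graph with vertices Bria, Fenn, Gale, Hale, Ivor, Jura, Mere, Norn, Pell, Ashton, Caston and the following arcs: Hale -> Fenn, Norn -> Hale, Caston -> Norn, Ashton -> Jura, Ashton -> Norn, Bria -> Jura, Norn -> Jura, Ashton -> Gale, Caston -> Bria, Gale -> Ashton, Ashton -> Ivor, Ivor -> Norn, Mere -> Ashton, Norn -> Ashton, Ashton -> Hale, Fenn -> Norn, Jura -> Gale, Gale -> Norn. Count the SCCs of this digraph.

{Fenn, Gale, Hale, Ivor, Jura, Norn, Ashton} are all mutually reachable — one SCC of size 7.
{Pell} is an SCC by itself.
{Bria} is an SCC by itself.
{Mere} is an SCC by itself.
{Caston} is an SCC by itself.
That gives 5 strongly connected components.

5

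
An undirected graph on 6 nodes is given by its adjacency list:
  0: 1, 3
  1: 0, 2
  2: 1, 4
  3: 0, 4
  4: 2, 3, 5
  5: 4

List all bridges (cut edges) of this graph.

4-5

The edges on the cycle 0-3-4-2-1-0 are not bridges since each lies on that cycle.
But removing 4-5 disconnects 4 from 5 — this is a bridge.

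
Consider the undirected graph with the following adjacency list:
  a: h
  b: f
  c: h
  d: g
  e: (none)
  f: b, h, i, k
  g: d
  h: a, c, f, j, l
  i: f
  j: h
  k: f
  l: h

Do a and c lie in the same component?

Yes

From a we can reach a, b, c, f, h, i, j, k, l, which includes c.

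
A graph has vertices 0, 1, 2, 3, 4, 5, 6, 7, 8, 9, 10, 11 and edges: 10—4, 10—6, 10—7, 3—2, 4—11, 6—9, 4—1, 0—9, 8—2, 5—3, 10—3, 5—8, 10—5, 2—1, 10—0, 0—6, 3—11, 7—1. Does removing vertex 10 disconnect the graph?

Deleting 10 raises the number of components from 1 to 2, so 10 is a cut vertex.

Yes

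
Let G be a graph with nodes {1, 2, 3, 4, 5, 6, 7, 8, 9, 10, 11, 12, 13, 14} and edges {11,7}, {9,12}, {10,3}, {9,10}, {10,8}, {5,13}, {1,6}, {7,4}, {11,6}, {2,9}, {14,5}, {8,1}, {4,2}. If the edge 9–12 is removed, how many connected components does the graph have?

3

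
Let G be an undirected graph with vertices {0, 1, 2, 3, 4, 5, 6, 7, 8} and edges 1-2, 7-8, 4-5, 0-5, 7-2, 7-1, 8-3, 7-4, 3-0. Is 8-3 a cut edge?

After removing 8-3, the path 8-7-4-5-0-3 still connects them, so the edge is not a bridge.

No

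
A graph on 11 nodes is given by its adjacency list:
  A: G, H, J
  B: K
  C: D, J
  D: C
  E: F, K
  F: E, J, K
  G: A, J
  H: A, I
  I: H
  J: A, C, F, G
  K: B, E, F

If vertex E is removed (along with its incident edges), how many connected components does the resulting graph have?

With E gone, the remaining components are: {A, B, C, D, F, G, H, I, J, K}.
That is 1 component.

1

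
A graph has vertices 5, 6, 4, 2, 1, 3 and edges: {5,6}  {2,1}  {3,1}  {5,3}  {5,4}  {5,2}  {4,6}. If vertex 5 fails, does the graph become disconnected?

Yes

Deleting 5 raises the number of components from 1 to 2, so 5 is a cut vertex.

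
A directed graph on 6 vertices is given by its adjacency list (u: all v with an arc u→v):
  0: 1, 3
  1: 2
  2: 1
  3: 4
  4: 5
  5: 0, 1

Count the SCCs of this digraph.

{0, 3, 4, 5} are all mutually reachable — one SCC of size 4.
{1, 2} are all mutually reachable — one SCC of size 2.
That gives 2 strongly connected components.

2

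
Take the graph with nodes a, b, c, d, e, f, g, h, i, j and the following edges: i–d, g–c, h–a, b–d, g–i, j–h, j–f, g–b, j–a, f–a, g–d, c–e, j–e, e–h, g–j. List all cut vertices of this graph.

Removing g increases the component count from 1 to 2, so g is a cut vertex.
By contrast removing b leaves 1 component; it is not a cut vertex. No other vertex is a cut vertex either.

g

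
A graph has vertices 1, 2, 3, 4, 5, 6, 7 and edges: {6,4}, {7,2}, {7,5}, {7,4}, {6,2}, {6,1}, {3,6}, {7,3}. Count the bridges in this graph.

The edges on the cycle 7-3-6-2-7 are not bridges since each lies on that cycle.
But removing 1—6 disconnects 1 from 6; removing 5—7 disconnects 5 from 7 — these are bridges.
That makes 2 bridges.

2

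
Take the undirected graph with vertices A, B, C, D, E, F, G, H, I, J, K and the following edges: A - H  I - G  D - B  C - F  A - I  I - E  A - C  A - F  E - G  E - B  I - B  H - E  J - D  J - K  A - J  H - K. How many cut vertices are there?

Removing A increases the component count from 1 to 2, so A is a cut vertex.
By contrast removing J leaves 1 component; it is not a cut vertex. No other vertex is a cut vertex either.

1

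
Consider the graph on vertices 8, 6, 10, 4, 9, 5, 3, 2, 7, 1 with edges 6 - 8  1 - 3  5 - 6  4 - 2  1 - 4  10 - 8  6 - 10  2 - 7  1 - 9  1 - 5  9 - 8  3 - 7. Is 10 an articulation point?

Deleting 10 leaves 1 component (was 1) (its neighbors 6, 8 remain connected to each other), so 10 is not a cut vertex.

No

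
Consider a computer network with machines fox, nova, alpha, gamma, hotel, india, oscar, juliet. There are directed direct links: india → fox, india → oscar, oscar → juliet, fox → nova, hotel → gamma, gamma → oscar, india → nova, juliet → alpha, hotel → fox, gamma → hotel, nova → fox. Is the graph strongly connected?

There is no directed path from alpha to nova, so the graph is not strongly connected.

No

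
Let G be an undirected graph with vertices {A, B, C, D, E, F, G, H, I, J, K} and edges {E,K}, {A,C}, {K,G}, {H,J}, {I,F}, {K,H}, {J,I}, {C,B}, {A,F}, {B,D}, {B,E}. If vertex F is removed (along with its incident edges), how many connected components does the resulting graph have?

With F gone, the remaining components are: {A, B, C, D, E, G, H, I, J, K}.
That is 1 component.

1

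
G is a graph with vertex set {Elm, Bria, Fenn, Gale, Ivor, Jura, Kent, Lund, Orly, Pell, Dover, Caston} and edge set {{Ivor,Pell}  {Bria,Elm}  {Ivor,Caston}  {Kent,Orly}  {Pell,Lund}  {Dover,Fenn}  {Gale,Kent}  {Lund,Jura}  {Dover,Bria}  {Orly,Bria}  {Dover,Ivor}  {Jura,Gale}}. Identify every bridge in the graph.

Bria-Elm, Caston-Ivor, Dover-Fenn

The edges on the cycle Dover-Ivor-Pell-Lund-Jura-Gale-Kent-Orly-Bria-Dover are not bridges since each lies on that cycle.
But removing Bria - Elm disconnects Bria from Elm; removing Ivor - Caston disconnects Ivor from Caston; removing Dover - Fenn disconnects Dover from Fenn — these are bridges.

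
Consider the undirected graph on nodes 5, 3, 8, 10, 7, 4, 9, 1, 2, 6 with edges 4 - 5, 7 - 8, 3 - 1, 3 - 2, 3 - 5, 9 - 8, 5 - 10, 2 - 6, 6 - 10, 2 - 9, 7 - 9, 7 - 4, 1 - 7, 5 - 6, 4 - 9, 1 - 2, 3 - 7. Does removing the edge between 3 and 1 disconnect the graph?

After removing 3 - 1, the path 3-7-1 still connects them, so the edge is not a bridge.

No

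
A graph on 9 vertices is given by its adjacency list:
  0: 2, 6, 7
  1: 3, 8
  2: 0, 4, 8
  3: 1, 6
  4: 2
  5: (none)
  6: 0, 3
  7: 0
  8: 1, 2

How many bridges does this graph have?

2

The edges on the cycle 8-1-3-6-0-2-8 are not bridges since each lies on that cycle.
But removing 2-4 disconnects 2 from 4; removing 0-7 disconnects 0 from 7 — these are bridges.
That makes 2 bridges.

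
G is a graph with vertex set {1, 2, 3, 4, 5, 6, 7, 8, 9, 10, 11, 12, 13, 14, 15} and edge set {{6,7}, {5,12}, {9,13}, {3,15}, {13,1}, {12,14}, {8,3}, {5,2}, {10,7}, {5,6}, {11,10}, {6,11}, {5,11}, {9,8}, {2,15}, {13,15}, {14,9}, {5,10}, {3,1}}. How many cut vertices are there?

1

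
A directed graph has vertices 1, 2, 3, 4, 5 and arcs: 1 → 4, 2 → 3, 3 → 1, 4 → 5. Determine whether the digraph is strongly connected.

No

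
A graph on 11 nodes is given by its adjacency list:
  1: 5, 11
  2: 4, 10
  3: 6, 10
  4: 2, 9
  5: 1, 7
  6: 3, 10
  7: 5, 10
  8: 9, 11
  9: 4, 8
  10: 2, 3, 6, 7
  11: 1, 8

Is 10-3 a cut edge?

No

After removing 10-3, the path 10-6-3 still connects them, so the edge is not a bridge.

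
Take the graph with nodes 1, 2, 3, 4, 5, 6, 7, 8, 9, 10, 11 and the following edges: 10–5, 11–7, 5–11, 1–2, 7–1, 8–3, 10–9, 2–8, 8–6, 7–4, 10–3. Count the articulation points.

Removing 7 increases the component count from 1 to 2, so 7 is a cut vertex.
Removing 8 increases the component count from 1 to 2, so 8 is a cut vertex.
Removing 10 increases the component count from 1 to 2, so 10 is a cut vertex.
By contrast removing 4 leaves 1 component; it is not a cut vertex. No other vertex is a cut vertex either.

3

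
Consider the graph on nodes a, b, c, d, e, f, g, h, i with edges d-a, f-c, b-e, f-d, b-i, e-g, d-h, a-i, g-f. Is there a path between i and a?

Yes

From i we can reach a, b, c, d, e, f, g, h, i, which includes a.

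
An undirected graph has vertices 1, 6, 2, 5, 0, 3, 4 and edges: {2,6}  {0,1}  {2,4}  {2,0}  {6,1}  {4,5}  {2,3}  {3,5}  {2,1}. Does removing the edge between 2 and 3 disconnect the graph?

No

After removing 2—3, the path 2-4-5-3 still connects them, so the edge is not a bridge.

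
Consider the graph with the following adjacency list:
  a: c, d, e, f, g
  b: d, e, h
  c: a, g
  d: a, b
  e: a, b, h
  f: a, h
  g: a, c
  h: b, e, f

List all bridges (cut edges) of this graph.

The edges on the cycle a-c-g-a are not bridges since each lies on that cycle.
Every edge lies on some cycle, so there are no bridges.

none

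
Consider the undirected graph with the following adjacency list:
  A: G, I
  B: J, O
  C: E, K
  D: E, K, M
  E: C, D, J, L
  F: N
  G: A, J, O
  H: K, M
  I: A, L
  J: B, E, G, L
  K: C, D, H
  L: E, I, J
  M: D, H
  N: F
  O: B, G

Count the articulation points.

Removing E increases the component count from 2 to 3, so E is a cut vertex.
By contrast removing B leaves 2 components; it is not a cut vertex. No other vertex is a cut vertex either.

1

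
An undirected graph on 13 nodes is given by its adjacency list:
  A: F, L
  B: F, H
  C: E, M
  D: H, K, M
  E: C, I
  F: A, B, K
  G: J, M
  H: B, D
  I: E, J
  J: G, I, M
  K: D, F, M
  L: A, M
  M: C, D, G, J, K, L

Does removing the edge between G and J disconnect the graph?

After removing G-J, the path G-M-J still connects them, so the edge is not a bridge.

No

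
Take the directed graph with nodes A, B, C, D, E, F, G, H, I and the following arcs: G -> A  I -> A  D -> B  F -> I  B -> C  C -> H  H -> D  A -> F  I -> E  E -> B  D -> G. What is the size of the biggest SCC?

9

{A, B, C, D, E, F, G, H, I} are all mutually reachable — one SCC of size 9.
The largest has 9 vertices.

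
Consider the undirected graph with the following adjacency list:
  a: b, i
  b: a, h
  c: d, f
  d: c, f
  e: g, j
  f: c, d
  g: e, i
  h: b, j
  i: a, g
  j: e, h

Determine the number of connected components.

2

Starting from c we can reach c, d, f. That is one component of size 3.
Starting from a we can reach a, b, e, g, h, i, j. That is one component of size 7.
Total: 2 components.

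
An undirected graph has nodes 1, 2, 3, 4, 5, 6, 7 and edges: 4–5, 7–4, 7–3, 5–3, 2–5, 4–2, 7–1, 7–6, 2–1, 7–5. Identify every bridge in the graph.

The edges on the cycle 7-4-2-1-7 are not bridges since each lies on that cycle.
But removing 7–6 disconnects 7 from 6 — this is a bridge.

6-7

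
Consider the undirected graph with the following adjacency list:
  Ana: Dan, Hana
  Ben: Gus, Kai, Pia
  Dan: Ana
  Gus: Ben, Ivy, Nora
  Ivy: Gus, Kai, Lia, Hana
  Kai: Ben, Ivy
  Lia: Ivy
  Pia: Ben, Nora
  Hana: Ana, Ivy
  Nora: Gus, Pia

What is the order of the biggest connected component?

10

Starting from Ana we can reach Ana, Ben, Dan, Gus, Ivy, Kai, Lia, Pia, Hana, Nora. That is one component of size 10.
The largest has 10 vertices.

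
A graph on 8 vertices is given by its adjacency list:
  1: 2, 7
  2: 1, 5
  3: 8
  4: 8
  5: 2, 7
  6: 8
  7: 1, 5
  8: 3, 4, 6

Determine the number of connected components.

Starting from 3 we can reach 3, 4, 6, 8. That is one component of size 4.
Starting from 1 we can reach 1, 2, 5, 7. That is one component of size 4.
Total: 2 components.

2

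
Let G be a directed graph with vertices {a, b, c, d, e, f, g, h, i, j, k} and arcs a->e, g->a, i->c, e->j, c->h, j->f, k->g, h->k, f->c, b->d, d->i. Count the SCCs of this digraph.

4

{a, c, e, f, g, h, j, k} are all mutually reachable — one SCC of size 8.
{i} is an SCC by itself.
{d} is an SCC by itself.
{b} is an SCC by itself.
That gives 4 strongly connected components.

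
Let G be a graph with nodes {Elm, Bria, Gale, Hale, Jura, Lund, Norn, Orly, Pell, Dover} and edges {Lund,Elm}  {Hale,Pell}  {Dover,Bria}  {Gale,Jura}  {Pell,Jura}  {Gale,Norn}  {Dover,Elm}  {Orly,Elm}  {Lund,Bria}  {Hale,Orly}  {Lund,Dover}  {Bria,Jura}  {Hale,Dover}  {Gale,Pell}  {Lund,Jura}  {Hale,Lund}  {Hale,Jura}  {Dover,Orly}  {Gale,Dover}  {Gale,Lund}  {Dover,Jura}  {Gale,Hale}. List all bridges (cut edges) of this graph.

Gale-Norn

The edges on the cycle Hale-Lund-Dover-Orly-Hale are not bridges since each lies on that cycle.
But removing Gale–Norn disconnects Gale from Norn — this is a bridge.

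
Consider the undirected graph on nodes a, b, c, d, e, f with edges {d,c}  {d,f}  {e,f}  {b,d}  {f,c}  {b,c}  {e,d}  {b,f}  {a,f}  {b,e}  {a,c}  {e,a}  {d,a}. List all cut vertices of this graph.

none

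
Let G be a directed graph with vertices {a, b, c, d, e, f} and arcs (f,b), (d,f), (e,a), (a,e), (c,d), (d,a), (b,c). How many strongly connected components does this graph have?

{b, c, d, f} are all mutually reachable — one SCC of size 4.
{a, e} are all mutually reachable — one SCC of size 2.
That gives 2 strongly connected components.

2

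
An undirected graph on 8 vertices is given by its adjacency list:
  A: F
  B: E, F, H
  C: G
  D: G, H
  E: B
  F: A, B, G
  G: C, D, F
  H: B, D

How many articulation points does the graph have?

Removing B increases the component count from 1 to 2, so B is a cut vertex.
Removing F increases the component count from 1 to 2, so F is a cut vertex.
Removing G increases the component count from 1 to 2, so G is a cut vertex.
By contrast removing A leaves 1 component; it is not a cut vertex. No other vertex is a cut vertex either.

3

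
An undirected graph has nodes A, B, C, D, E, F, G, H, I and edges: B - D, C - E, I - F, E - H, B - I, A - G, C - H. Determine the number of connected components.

3

Starting from A we can reach A, G. That is one component of size 2.
Starting from C we can reach C, E, H. That is one component of size 3.
Starting from B we can reach B, D, F, I. That is one component of size 4.
Total: 3 components.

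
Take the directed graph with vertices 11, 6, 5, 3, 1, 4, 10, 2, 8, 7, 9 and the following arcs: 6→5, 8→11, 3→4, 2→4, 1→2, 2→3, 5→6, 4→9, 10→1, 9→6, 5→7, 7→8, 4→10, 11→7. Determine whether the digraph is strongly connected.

No

There is no directed path from 6 to 3, so the graph is not strongly connected.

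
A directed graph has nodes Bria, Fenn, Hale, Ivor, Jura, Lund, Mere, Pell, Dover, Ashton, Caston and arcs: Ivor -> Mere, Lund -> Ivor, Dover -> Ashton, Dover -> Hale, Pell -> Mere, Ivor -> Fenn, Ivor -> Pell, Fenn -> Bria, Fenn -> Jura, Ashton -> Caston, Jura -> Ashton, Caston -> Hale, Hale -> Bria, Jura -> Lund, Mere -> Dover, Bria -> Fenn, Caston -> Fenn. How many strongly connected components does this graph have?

{Bria, Fenn, Hale, Ivor, Jura, Lund, Mere, Pell, Dover, Ashton, Caston} are all mutually reachable — one SCC of size 11.
That gives 1 strongly connected component.

1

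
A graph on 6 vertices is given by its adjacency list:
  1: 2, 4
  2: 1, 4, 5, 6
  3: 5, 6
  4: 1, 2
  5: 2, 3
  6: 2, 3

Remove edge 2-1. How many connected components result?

2 and 1 are still connected via 2-4-1, so the component count stays at 1.

1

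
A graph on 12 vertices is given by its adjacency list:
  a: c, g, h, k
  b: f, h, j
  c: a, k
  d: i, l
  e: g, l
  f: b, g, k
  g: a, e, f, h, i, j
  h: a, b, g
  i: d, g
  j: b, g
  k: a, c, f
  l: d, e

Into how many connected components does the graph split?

Starting from a we can reach a, b, c, d, e, f, g, h, i, j, k, l. That is one component of size 12.
Total: 1 component.

1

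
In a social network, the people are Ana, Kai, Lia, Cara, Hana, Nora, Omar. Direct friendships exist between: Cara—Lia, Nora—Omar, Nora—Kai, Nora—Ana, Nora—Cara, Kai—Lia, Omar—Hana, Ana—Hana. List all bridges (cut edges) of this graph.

none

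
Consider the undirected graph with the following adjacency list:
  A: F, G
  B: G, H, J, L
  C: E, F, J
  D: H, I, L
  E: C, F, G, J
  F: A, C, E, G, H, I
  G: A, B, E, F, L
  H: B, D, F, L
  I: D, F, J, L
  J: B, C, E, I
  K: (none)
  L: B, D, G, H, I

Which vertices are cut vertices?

Removing A, for instance, still leaves 2 components. No single vertex removal increases the component count — the graph has no articulation points.

none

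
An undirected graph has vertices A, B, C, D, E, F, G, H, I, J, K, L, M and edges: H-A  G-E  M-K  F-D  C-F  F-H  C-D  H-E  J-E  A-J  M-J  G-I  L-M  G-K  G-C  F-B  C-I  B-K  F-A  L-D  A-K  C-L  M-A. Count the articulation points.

0

Removing J, for instance, still leaves 1 component. No single vertex removal increases the component count — the graph has no articulation points.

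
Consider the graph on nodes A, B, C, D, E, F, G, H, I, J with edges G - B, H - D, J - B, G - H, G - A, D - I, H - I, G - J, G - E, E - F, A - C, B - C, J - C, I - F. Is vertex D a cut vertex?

Deleting D leaves 1 component (was 1) (its neighbors H, I remain connected to each other), so D is not a cut vertex.

No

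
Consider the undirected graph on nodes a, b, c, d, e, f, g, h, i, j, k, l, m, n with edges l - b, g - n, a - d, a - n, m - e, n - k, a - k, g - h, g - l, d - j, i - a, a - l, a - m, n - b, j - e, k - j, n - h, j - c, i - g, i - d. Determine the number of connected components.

2

f is isolated — a component by itself.
Starting from a we can reach a, b, c, d, e, g, h, i, j, k, l, m, n. That is one component of size 13.
Total: 2 components.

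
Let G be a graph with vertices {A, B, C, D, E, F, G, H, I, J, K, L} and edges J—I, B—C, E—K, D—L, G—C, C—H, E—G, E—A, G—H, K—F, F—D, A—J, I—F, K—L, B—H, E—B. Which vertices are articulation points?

Removing E increases the component count from 1 to 2, so E is a cut vertex.
By contrast removing K leaves 1 component; it is not a cut vertex. No other vertex is a cut vertex either.

E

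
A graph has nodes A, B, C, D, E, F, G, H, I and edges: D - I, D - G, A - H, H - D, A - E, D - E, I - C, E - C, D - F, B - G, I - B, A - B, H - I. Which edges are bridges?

D-F

The edges on the cycle H-D-I-H are not bridges since each lies on that cycle.
But removing D - F disconnects D from F — this is a bridge.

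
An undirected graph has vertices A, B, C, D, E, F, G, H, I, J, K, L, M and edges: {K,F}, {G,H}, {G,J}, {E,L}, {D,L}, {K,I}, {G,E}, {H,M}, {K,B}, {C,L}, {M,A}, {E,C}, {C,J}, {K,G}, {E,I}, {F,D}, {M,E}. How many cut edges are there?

2

The edges on the cycle K-G-H-M-E-C-L-D-F-K are not bridges since each lies on that cycle.
But removing B - K disconnects B from K; removing A - M disconnects A from M — these are bridges.
That makes 2 bridges.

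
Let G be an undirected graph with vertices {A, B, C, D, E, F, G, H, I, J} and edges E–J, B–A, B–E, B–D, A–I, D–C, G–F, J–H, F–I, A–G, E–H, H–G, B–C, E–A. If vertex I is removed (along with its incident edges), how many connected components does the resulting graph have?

1

With I gone, the remaining components are: {A, B, C, D, E, F, G, H, J}.
That is 1 component.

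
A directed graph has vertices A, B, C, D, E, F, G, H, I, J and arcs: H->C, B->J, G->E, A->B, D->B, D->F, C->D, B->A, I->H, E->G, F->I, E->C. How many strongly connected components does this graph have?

4

{C, D, F, H, I} are all mutually reachable — one SCC of size 5.
{E, G} are all mutually reachable — one SCC of size 2.
{A, B} are all mutually reachable — one SCC of size 2.
{J} is an SCC by itself.
That gives 4 strongly connected components.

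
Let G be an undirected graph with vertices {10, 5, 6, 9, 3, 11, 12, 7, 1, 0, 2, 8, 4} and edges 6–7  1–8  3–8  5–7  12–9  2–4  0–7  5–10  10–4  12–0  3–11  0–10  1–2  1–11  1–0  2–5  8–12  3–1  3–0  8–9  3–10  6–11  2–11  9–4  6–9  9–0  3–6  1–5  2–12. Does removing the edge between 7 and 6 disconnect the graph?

After removing 7–6, the path 7-0-3-6 still connects them, so the edge is not a bridge.

No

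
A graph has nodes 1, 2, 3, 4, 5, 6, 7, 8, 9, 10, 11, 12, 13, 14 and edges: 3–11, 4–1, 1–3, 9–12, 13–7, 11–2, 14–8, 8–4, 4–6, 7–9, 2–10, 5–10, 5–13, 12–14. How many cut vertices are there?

1

Removing 4 increases the component count from 1 to 2, so 4 is a cut vertex.
By contrast removing 3 leaves 1 component; it is not a cut vertex. No other vertex is a cut vertex either.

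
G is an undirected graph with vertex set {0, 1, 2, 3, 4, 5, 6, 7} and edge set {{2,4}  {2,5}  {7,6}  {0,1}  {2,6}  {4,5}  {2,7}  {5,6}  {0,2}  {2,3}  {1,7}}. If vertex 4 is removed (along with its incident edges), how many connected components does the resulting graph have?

With 4 gone, the remaining components are: {0, 1, 2, 3, 5, 6, 7}.
That is 1 component.

1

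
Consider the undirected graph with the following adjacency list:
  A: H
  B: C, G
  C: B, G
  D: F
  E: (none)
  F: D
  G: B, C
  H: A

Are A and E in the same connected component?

The component containing A is {A, H}, and E is not in it.

No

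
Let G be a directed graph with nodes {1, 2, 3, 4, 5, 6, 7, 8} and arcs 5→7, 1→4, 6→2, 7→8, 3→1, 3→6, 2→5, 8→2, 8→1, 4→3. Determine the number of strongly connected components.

1

{1, 2, 3, 4, 5, 6, 7, 8} are all mutually reachable — one SCC of size 8.
That gives 1 strongly connected component.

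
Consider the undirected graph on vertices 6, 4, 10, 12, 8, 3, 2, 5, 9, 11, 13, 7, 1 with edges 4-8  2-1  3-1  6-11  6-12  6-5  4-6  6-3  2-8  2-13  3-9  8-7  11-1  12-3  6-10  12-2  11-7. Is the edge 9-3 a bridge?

Removing 9-3 leaves no path between 9 and 3: the component count goes from 1 to 2. So it is a bridge.

Yes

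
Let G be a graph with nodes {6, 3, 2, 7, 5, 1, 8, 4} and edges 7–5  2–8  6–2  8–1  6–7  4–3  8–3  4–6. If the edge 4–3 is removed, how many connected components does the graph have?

1

4 and 3 are still connected via 4-6-2-8-3, so the component count stays at 1.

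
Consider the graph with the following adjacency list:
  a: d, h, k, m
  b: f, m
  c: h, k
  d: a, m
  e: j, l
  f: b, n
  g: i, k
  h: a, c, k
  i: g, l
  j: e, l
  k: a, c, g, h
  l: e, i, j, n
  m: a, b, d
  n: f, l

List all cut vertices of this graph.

Removing l increases the component count from 1 to 2, so l is a cut vertex.
By contrast removing a leaves 1 component; it is not a cut vertex. No other vertex is a cut vertex either.

l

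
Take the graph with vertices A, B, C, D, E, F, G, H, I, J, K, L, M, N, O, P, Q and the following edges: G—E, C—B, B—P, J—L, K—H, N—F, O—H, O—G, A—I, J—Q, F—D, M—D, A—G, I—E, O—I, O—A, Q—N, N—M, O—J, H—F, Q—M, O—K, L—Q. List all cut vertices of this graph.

B, O

Removing B increases the component count from 2 to 3, so B is a cut vertex.
Removing O increases the component count from 2 to 3, so O is a cut vertex.
By contrast removing P leaves 2 components; it is not a cut vertex. No other vertex is a cut vertex either.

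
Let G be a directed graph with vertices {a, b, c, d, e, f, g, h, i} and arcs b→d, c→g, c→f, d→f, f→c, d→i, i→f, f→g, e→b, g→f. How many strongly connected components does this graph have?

7

{c, f, g} are all mutually reachable — one SCC of size 3.
{i} is an SCC by itself.
{e} is an SCC by itself.
{b} is an SCC by itself.
{d} is an SCC by itself.
(and 2 more singleton SCCs)
That gives 7 strongly connected components.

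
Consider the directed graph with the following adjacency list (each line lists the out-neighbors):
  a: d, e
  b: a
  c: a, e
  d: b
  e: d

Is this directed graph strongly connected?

No

There is no directed path from a to c, so the graph is not strongly connected.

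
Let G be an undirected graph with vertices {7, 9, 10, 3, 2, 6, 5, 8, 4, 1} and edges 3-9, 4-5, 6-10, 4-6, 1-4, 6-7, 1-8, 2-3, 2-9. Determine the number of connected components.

2

Starting from 2 we can reach 2, 3, 9. That is one component of size 3.
Starting from 1 we can reach 1, 4, 5, 6, 7, 8, 10. That is one component of size 7.
Total: 2 components.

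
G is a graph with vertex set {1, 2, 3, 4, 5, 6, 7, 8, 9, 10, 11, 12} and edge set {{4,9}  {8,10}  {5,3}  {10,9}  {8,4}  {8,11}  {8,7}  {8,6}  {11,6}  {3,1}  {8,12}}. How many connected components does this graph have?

3

2 is isolated — a component by itself.
Starting from 1 we can reach 1, 3, 5. That is one component of size 3.
Starting from 4 we can reach 4, 6, 7, 8, 9, 10, 11, 12. That is one component of size 8.
Total: 3 components.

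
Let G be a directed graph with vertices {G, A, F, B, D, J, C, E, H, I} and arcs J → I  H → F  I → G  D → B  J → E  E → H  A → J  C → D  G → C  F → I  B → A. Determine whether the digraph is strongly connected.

From E we can reach every vertex (A, B, C, D, E, F, G, H, I, J), and every vertex can reach E (A, B, C, D, E, F, G, H, I, J). So the whole graph is one strongly connected component.

Yes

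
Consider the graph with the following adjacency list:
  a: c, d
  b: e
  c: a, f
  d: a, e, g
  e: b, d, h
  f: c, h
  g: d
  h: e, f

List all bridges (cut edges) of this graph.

b-e, d-g

The edges on the cycle a-c-f-h-e-d-a are not bridges since each lies on that cycle.
But removing d-g disconnects d from g; removing e-b disconnects e from b — these are bridges.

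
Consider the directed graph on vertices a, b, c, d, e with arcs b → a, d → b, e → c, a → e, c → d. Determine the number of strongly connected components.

{a, b, c, d, e} are all mutually reachable — one SCC of size 5.
That gives 1 strongly connected component.

1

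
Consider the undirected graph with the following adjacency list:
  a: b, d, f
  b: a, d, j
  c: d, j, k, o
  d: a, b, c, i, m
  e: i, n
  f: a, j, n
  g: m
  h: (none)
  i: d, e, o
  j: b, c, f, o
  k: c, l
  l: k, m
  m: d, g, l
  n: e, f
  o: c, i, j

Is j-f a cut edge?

After removing j-f, the path j-b-a-f still connects them, so the edge is not a bridge.

No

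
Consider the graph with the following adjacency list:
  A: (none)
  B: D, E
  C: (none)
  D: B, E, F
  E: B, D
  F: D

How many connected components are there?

C is isolated — a component by itself.
A is isolated — a component by itself.
Starting from B we can reach B, D, E, F. That is one component of size 4.
Total: 3 components.

3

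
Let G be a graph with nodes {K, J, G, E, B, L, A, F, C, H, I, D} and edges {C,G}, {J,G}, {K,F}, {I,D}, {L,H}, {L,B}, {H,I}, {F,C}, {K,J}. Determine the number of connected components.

E is isolated — a component by itself.
A is isolated — a component by itself.
Starting from C we can reach C, F, G, J, K. That is one component of size 5.
Starting from B we can reach B, D, H, I, L. That is one component of size 5.
Total: 4 components.

4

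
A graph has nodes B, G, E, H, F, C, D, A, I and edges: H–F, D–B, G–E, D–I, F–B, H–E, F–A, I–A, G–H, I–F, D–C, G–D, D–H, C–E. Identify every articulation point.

none

Removing G, for instance, still leaves 1 component. No single vertex removal increases the component count — the graph has no articulation points.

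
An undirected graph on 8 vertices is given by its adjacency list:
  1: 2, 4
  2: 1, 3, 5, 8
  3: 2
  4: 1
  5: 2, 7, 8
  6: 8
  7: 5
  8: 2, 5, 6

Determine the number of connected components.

1

Starting from 1 we can reach 1, 2, 3, 4, 5, 6, 7, 8. That is one component of size 8.
Total: 1 component.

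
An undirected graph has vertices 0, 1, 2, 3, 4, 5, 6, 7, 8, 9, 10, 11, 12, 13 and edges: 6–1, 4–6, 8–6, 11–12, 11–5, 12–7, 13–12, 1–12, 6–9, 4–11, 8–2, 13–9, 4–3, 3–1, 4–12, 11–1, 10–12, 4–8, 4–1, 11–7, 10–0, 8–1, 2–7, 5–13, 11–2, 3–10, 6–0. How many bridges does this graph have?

0

The edges on the cycle 4-8-1-11-4 are not bridges since each lies on that cycle.
Every edge lies on some cycle, so there are no bridges.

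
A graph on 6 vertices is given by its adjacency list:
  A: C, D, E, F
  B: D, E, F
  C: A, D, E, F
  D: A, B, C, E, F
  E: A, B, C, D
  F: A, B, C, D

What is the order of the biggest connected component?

6

Starting from A we can reach A, B, C, D, E, F. That is one component of size 6.
The largest has 6 vertices.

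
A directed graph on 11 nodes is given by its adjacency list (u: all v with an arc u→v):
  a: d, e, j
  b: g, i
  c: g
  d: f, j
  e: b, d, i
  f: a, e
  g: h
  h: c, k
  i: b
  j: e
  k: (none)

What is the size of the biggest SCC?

{a, d, e, f, j} are all mutually reachable — one SCC of size 5.
{c, g, h} are all mutually reachable — one SCC of size 3.
{b, i} are all mutually reachable — one SCC of size 2.
{k} is an SCC by itself.
The largest has 5 vertices.

5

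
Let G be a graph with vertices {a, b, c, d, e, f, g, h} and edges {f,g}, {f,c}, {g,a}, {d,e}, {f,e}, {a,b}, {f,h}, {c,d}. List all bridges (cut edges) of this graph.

The edges on the cycle f-c-d-e-f are not bridges since each lies on that cycle.
But removing g - a disconnects g from a; removing f - h disconnects f from h; removing a - b disconnects a from b; removing f - g disconnects f from g — these are bridges.

a-b, a-g, f-g, f-h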